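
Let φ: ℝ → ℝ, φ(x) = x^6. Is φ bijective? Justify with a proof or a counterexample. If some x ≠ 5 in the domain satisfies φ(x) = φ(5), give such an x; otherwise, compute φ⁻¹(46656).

φ(5) = 15625 = (−5)^6 = φ(−5) (since 6 is even), with 5 ≠ −5. So φ is not injective, hence not bijective.
For the follow-up, such an x exists: taking x = −5 ∈ ℝ gives φ(−5) = 15625 = φ(5) with −5 ≠ 5.

-5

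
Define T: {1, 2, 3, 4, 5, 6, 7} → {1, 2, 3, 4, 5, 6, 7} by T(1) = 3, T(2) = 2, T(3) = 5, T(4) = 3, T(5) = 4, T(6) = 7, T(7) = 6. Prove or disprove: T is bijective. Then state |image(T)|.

T(1) = 3 = T(4) with 1 ≠ 4, so T is not injective, hence not bijective.
The image of T is {2, 3, 4, 5, 6, 7}, which has 6 elements.

6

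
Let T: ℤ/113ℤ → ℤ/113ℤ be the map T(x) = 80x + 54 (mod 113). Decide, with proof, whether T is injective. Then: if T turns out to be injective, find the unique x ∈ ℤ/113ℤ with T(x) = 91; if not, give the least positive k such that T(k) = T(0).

16

By definition, injectivity means: for all u, v in the domain, T(u) = T(v) implies u = v.
Suppose T(u) = T(v) in ℤ/113ℤ. Then 80u + 54 ≡ 80v + 54 (mod 113), so 80(u − v) ≡ 0 (mod 113).
Since gcd(80, 113) = 1, 80 is invertible modulo 113, thus u − v ≡ 0 (mod 113), i.e. u = v.
So T is injective.
We now compute 80⁻¹ mod 113 explicitly. Euclid's algorithm: 113 = 1·80 + 33, 80 = 2·33 + 14, 33 = 2·14 + 5, 14 = 2·5 + 4, 5 = 1·4 + 1; back-substituting gives 1 = 89·80 − 63·113, so 80⁻¹ ≡ 89 (mod 113).
Since T is injective, we compute T⁻¹(91): solve 80x + 54 ≡ 91 (mod 113), i.e. 80x ≡ 37 (mod 113).
Multiplying by 80⁻¹ = 89 gives x ≡ 89·37 = 3293 = 29·113 + 16 ≡ 16 (mod 113).
Check: T(16) = 80·16 + 54 = 1334 = 11·113 + 91 ≡ 91 (mod 113).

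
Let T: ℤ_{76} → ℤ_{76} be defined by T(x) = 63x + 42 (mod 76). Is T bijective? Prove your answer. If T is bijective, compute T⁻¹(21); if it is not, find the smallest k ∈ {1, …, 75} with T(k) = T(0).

25

If T(a) = T(b), then 63a ≡ 63b (mod 76). Because gcd(63, 76) = 1, we may cancel 63 to get a ≡ b (mod 76).
We now compute 63⁻¹ mod 76 explicitly. Euclid's algorithm: 76 = 1·63 + 13, 63 = 4·13 + 11, 13 = 1·11 + 2, 11 = 5·2 + 1; back-substituting gives 1 = 35·63 − 29·76, so 63⁻¹ ≡ 35 (mod 76).
For any y ∈ ℤ_{76}, x = 35(y − 42) mod 76 satisfies T(x) = 63·35(y − 42) + 42 ≡ y (since 63·35 ≡ 1 mod 76). So every y has a preimage.
Thus T is bijective.
Since T is bijective, we find T⁻¹(21): we need 63x ≡ 21 − 42 ≡ 55 (mod 76). Using 63⁻¹ = 35: x ≡ 35·55 = 1925 = 25·76 + 25, so x = 25.
Check: T(25) = 63·25 + 42 = 1617 = 21·76 + 21 ≡ 21 (mod 76).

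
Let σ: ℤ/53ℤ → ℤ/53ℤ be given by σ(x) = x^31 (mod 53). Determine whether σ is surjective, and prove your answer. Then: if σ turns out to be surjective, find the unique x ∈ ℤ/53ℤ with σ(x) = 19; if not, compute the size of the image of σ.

Since 53 is prime, the nonzero elements of ℤ/53ℤ form a cyclic group of order 52.
As gcd(31, 52) = 1, raising to the 31st power is a bijection on this group: if a^31 ≡ b^31 then (ab^{−1})^31 = 1, and the only element of order dividing gcd(31, 52) = 1 is 1, so a = b.
With σ(0) = 0 this makes σ injective on all of ℤ/53ℤ, hence bijective (finite equal-size domain and codomain). In particular σ is surjective.
Since σ is surjective, we find the preimage of 19. The inverse of x ↦ x^31 on (ℤ/53ℤ)^× is x ↦ x^47, because 31·47 = 1457 = 28·52 + 1 ≡ 1 (mod 52) and x^{52} = 1 for x ≠ 0 (Fermat). So σ⁻¹(19) = 19^47 mod 53.
Repeated squaring mod 53: 19^1 ≡ 19, 19^2 ≡ 19² = 361 ≡ 43, 19^4 ≡ 43² = 1849 ≡ 47, 19^8 ≡ 47² = 2209 ≡ 36, 19^16 ≡ 36² = 1296 ≡ 24, 19^32 ≡ 24² = 576 ≡ 46. Since 47 = 32 + 8 + 4 + 2 + 1, 19^47 ≡ 46·36·47·43·19: 46·36 = 1656 ≡ 13, then 13·47 = 611 ≡ 28, then 28·43 = 1204 ≡ 38, then 38·19 = 722 ≡ 33. So 19^47 ≡ 33 (mod 53).
Hence σ⁻¹(19) = 33.

33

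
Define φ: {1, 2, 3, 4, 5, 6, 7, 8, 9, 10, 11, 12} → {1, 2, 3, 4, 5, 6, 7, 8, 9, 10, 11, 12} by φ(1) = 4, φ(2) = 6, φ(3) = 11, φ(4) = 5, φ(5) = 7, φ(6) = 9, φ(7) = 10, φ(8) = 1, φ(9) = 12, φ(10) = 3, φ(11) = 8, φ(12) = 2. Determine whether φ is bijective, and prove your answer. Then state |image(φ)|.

The values 4, 6, 11, 5, 7, 9, 10, 1, 12, 3, 8, 2 are a permutation of {1, 2, 3, 4, 5, 6, 7, 8, 9, 10, 11, 12}: each element appears exactly once.
So φ is injective and surjective, hence bijective.
The image of φ is {1, 2, 3, 4, 5, 6, 7, 8, 9, 10, 11, 12}, which has 12 elements.

12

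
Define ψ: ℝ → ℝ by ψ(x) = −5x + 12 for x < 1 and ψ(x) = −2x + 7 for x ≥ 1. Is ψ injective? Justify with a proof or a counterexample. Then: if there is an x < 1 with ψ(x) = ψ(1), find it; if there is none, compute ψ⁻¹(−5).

6

Both pieces are strictly decreasing (slopes −5 and −2), so each is injective on its own interval.
The left piece maps (−∞, 1) onto (7, ∞); the right piece maps [1, ∞) onto (−∞, 5].
These images are disjoint, so no value is attained by both pieces. Therefore ψ is injective.
Because the two images are disjoint, no x < 1 has ψ(x) = ψ(1), so we compute ψ⁻¹(−5): −5 lies in (−∞, 5], so solve −2x + 7 = −5: x = (−5 − 7)/(−2) = 6.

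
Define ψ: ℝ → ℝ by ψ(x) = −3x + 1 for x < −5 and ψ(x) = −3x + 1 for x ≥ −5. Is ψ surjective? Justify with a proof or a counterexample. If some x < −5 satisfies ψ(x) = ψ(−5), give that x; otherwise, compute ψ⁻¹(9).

Both pieces are strictly decreasing (slopes −3 and −3), so each is injective on its own interval.
The left piece maps (−∞, −5) onto (16, ∞); the right piece maps [−5, ∞) onto (−∞, 16].
These images together cover ℝ, so ψ is surjective.
Because the two images are disjoint, no x < −5 has ψ(x) = ψ(−5), so we compute ψ⁻¹(9): 9 lies in (−∞, 16], so solve −3x + 1 = 9: x = (9 − 1)/(−3) = −8/3.

-8/3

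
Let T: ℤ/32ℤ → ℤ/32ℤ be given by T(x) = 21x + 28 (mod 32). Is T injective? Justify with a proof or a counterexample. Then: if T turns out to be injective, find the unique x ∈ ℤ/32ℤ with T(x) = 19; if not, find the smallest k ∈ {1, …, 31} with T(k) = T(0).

Suppose T(s) = T(t) in ℤ/32ℤ. Then 21s + 28 ≡ 21t + 28 (mod 32), thus 21(s − t) ≡ 0 (mod 32).
Since gcd(21, 32) = 1, 21 is invertible modulo 32, therefore s − t ≡ 0 (mod 32), i.e. s = t.
Therefore T is injective.
We now compute 21⁻¹ mod 32 explicitly. Euclid's algorithm: 32 = 1·21 + 11, 21 = 1·11 + 10, 11 = 1·10 + 1; back-substituting gives 1 = 29·21 − 19·32, so 21⁻¹ ≡ 29 (mod 32).
Since T is injective, we find T⁻¹(19): we need 21x ≡ 19 − 28 ≡ 23 (mod 32). Using 21⁻¹ = 29: x ≡ 29·23 = 667 = 20·32 + 27, so x = 27.
Check: T(27) = 21·27 + 28 = 595 = 18·32 + 19 ≡ 19 (mod 32).

27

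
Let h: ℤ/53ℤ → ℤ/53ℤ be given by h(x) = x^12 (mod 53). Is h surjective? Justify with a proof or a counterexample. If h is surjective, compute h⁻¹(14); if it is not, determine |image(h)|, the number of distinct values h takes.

h(2): Repeated squaring mod 53: 2^1 ≡ 2, 2^2 ≡ 2² = 4, 2^4 ≡ 4² = 16, 2^8 ≡ 16² = 256 ≡ 44. Since 12 = 8 + 4, 2^12 ≡ 44·16: 44·16 = 704 ≡ 15. So 2^12 ≡ 15 (mod 53).
h(7): Repeated squaring mod 53: 7^1 ≡ 7, 7^2 ≡ 7² = 49, 7^4 ≡ 49² = 2401 ≡ 16, 7^8 ≡ 16² = 256 ≡ 44. Since 12 = 8 + 4, 7^12 ≡ 44·16: 44·16 = 704 ≡ 15. So 7^12 ≡ 15 (mod 53).
So h(2) = h(7) = 15 while 2 ≠ 7, thus h is not injective.
A non-injective map from the 53-element set ℤ/53ℤ to itself takes at most 52 distinct values, so it cannot be surjective. Hence h is not surjective.
Since h is not surjective, we determine |image(h)|. Computing x^12 mod 53 for each x (by repeated squaring, reducing mod 53 at every step), the values h(0), h(1), …, h(52) are: 0, 1, 15, 10, 13, 47, 44, 15, 36, 47, 16, 24, 24, 49, 13, 46, 10, 28, 16, 49, 28, 44, 42, 1, 42, 36, 46, 46, 36, 42, 1, 42, 44, 28, 49, 16, 28, 10, 46, 13, 49, 24, 24, 16, 47, 36, 15, 44, 47, 13, 10, 15, 1.
The distinct values are {0, 1, 10, 13, 15, 16, 24, 28, 36, 42, 44, 46, 47, 49}; there are 14 of them.

14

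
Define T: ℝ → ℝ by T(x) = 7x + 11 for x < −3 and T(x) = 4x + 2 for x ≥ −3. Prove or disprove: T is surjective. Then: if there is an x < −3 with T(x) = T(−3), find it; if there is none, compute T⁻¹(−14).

Both pieces are strictly increasing (slopes 7 and 4), so each is injective on its own interval.
The left piece maps (−∞, −3) onto (−∞, −10); the right piece maps [−3, ∞) onto [−10, ∞).
These images together cover ℝ, so T is surjective.
Because the two images are disjoint, no x < −3 has T(x) = T(−3), so we compute T⁻¹(−14): −14 lies in (−∞, −10), so solve 7x + 11 = −14: x = (−14 − 11)/7 = −25/7.

-25/7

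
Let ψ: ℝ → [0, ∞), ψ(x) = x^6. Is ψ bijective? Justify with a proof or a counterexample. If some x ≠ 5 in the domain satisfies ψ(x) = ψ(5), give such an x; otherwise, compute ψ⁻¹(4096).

-5

ψ(5) = 15625 = (−5)^6 = ψ(−5) (since 6 is even), with 5 ≠ −5. So ψ is not injective, hence not bijective.
For the follow-up, such an x exists: taking x = −5 ∈ ℝ gives ψ(−5) = 15625 = ψ(5) with −5 ≠ 5.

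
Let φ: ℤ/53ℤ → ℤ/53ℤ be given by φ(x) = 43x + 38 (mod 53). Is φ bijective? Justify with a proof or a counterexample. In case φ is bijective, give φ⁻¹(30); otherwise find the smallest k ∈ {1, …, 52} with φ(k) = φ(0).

Suppose φ(x_1) = φ(x_2) in ℤ/53ℤ. Then 43x_1 + 38 ≡ 43x_2 + 38 (mod 53), therefore 43(x_1 − x_2) ≡ 0 (mod 53).
Since gcd(43, 53) = 1, 43 is invertible modulo 53, so x_1 − x_2 ≡ 0 (mod 53), i.e. x_1 = x_2.
We now compute 43⁻¹ mod 53 explicitly. Euclid's algorithm: 53 = 1·43 + 10, 43 = 4·10 + 3, 10 = 3·3 + 1; back-substituting gives 1 = 37·43 − 30·53, so 43⁻¹ ≡ 37 (mod 53).
Then y ↦ 37(y − 38) is a two-sided inverse to φ, so every y ∈ ℤ/53ℤ has a preimage.
Hence φ is bijective.
Since φ is bijective, we compute φ⁻¹(30): solve 43x + 38 ≡ 30 (mod 53), i.e. 43x ≡ 45 (mod 53).
Multiplying by 43⁻¹ = 37 gives x ≡ 37·45 = 1665 = 31·53 + 22 ≡ 22 (mod 53).
Check: φ(22) = 43·22 + 38 = 984 = 18·53 + 30 ≡ 30 (mod 53).

22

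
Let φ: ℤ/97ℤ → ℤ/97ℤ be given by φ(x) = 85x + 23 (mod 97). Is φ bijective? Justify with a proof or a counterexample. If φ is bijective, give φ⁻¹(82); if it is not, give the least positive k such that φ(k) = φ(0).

If φ(x_1) = φ(x_2), then 85x_1 ≡ 85x_2 (mod 97). Because gcd(85, 97) = 1, we may cancel 85 to get x_1 ≡ x_2 (mod 97).
We now compute 85⁻¹ mod 97 explicitly. Euclid's algorithm: 97 = 1·85 + 12, 85 = 7·12 + 1; back-substituting gives 1 = 8·85 − 7·97, so 85⁻¹ ≡ 8 (mod 97).
For any y ∈ ℤ/97ℤ, x = 8(y − 23) mod 97 satisfies φ(x) = 85·8(y − 23) + 23 ≡ y (since 85·8 ≡ 1 mod 97). So every y has a preimage.
Therefore φ is bijective.
Since φ is bijective, we find φ⁻¹(82): we need 85x ≡ 82 − 23 ≡ 59 (mod 97). Using 85⁻¹ = 8: x ≡ 8·59 = 472 = 4·97 + 84, so x = 84.
Check: φ(84) = 85·84 + 23 = 7163 = 73·97 + 82 ≡ 82 (mod 97).

84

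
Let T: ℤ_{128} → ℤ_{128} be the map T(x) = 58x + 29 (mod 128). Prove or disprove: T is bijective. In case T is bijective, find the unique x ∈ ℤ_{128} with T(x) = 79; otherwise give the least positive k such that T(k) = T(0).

64

We have gcd(58, 128) = 2 > 1. Taking s = 0 and t = 64: T(0) = 29 and T(64) = 58·64 + 29 = 3741 ≡ 29 (mod 128).
So T(0) = T(64) while 0 ≠ 64, therefore T is not injective, hence not bijective.
Since T is not bijective, we find the least positive k with T(k) = T(0): this means 58k ≡ 0 (mod 128), i.e. 128 ∣ 58k. Since gcd(58, 128) = 2, dividing through by 2 this holds exactly when 64 ∣ 29k, and as gcd(29, 64) = 1, exactly when 64 ∣ k.
The smallest positive such k is 64.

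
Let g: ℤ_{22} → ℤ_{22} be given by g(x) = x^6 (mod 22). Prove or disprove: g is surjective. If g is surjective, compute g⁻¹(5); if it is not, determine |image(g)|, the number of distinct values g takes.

12

g(10): Repeated squaring mod 22: 10^1 ≡ 10, 10^2 ≡ 10² = 100 ≡ 12, 10^4 ≡ 12² = 144 ≡ 12. Since 6 = 4 + 2, 10^6 ≡ 12·12: 12·12 = 144 ≡ 12. So 10^6 ≡ 12 (mod 22).
g(12): Repeated squaring mod 22: 12^1 ≡ 12, 12^2 ≡ 12² = 144 ≡ 12, 12^4 ≡ 12² = 144 ≡ 12. Since 6 = 4 + 2, 12^6 ≡ 12·12: 12·12 = 144 ≡ 12. So 12^6 ≡ 12 (mod 22).
So g(10) = g(12) = 12 while 10 ≠ 12, therefore g is not injective.
A non-injective map from the 22-element set ℤ_{22} to itself takes at most 21 distinct values, so it cannot be surjective. Thus g is not surjective.
Since g is not surjective, we determine |image(g)|. Computing x^6 mod 22 for each x (by repeated squaring, reducing mod 22 at every step), the values g(0), g(1), …, g(21) are: 0, 1, 20, 3, 4, 5, 16, 15, 14, 9, 12, 11, 12, 9, 14, 15, 16, 5, 4, 3, 20, 1.
The distinct values are {0, 1, 3, 4, 5, 9, 11, 12, 14, 15, 16, 20}; there are 12 of them.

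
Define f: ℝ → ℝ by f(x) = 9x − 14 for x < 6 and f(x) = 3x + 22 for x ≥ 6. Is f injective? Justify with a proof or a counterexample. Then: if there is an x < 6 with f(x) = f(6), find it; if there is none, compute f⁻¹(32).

Both pieces are strictly increasing (slopes 9 and 3), so each is injective on its own interval.
The left piece maps (−∞, 6) onto (−∞, 40); the right piece maps [6, ∞) onto [40, ∞).
These images are disjoint, so no value is attained by both pieces. Hence f is injective.
Because the two images are disjoint, no x < 6 has f(x) = f(6), so we compute f⁻¹(32): 32 lies in (−∞, 40), so solve 9x − 14 = 32: x = (32 + 14)/9 = 46/9.

46/9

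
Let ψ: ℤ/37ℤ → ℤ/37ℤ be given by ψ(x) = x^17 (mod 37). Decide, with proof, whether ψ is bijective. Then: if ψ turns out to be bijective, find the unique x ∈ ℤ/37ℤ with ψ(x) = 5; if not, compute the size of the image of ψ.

Since 37 is prime, the nonzero elements of ℤ/37ℤ form a cyclic group of order 36.
As gcd(17, 36) = 1, raising to the 17th power is a bijection on this group: if x_1^17 ≡ x_2^17 then (x_1x_2^{−1})^17 = 1, and the only element of order dividing gcd(17, 36) = 1 is 1, so x_1 = x_2.
With ψ(0) = 0 this makes ψ injective on all of ℤ/37ℤ, hence bijective (finite equal-size domain and codomain). In particular ψ is bijective.
Since ψ is bijective, we find the preimage of 5. The inverse of x ↦ x^17 on (ℤ/37ℤ)^× is x ↦ x^17, because 17·17 = 289 = 8·36 + 1 ≡ 1 (mod 36) and x^{36} = 1 for x ≠ 0 (Fermat). So ψ⁻¹(5) = 5^17 mod 37.
Repeated squaring mod 37: 5^1 ≡ 5, 5^2 ≡ 5² = 25, 5^4 ≡ 25² = 625 ≡ 33, 5^8 ≡ 33² = 1089 ≡ 16, 5^16 ≡ 16² = 256 ≡ 34. Since 17 = 16 + 1, 5^17 ≡ 34·5: 34·5 = 170 ≡ 22. So 5^17 ≡ 22 (mod 37).
Hence ψ⁻¹(5) = 22.

22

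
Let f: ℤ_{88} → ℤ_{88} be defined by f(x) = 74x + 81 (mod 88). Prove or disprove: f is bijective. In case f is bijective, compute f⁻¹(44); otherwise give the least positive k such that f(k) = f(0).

We have gcd(74, 88) = 2 > 1. Taking x_1 = 0 and x_2 = 44: f(0) = 81 and f(44) = 74·44 + 81 = 3337 ≡ 81 (mod 88).
So f(0) = f(44) while 0 ≠ 44, thus f is not injective, hence not bijective.
Since f is not bijective, we find the least positive k with f(k) = f(0): this means 74k ≡ 0 (mod 88), i.e. 88 ∣ 74k. Since gcd(74, 88) = 2, dividing through by 2 this holds exactly when 44 ∣ 37k, and as gcd(37, 44) = 1, exactly when 44 ∣ k.
The smallest positive such k is 44.

44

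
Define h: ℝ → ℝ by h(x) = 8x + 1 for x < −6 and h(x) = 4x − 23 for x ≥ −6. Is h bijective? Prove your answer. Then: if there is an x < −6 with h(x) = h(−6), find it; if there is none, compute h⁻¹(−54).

Both pieces are strictly increasing (slopes 8 and 4), so each is injective on its own interval.
The left piece maps (−∞, −6) onto (−∞, −47); the right piece maps [−6, ∞) onto [−47, ∞).
Since −47 = −47, the images partition ℝ: h is injective and surjective, hence bijective.
Because the two images are disjoint, no x < −6 has h(x) = h(−6), so we compute h⁻¹(−54): −54 lies in (−∞, −47), so solve 8x + 1 = −54: x = (−54 − 1)/8 = −55/8.

-55/8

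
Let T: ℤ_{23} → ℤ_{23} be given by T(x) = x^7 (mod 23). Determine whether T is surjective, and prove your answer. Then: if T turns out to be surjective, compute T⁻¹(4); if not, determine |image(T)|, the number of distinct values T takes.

9

Since 23 is prime, the nonzero elements of ℤ_{23} form a cyclic group of order 22.
As gcd(7, 22) = 1, raising to the 7th power is a bijection on this group: if s^7 ≡ t^7 then (st^{−1})^7 = 1, and the only element of order dividing gcd(7, 22) = 1 is 1, so s = t.
With T(0) = 0 this makes T injective on all of ℤ_{23}, hence bijective (finite equal-size domain and codomain). In particular T is surjective.
Since T is surjective, we find the preimage of 4. The inverse of x ↦ x^7 on (ℤ_{23})^× is x ↦ x^19, because 7·19 = 133 = 6·22 + 1 ≡ 1 (mod 22) and x^{22} = 1 for x ≠ 0 (Fermat). So T⁻¹(4) = 4^19 mod 23.
Repeated squaring mod 23: 4^1 ≡ 4, 4^2 ≡ 4² = 16, 4^4 ≡ 16² = 256 ≡ 3, 4^8 ≡ 3² = 9, 4^16 ≡ 9² = 81 ≡ 12. Since 19 = 16 + 2 + 1, 4^19 ≡ 12·16·4: 12·16 = 192 ≡ 8, then 8·4 = 32 ≡ 9. So 4^19 ≡ 9 (mod 23).
Hence T⁻¹(4) = 9.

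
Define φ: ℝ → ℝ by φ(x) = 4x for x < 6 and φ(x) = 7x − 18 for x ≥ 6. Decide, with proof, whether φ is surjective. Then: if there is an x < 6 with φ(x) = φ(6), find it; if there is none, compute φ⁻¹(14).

7/2

Both pieces are strictly increasing (slopes 4 and 7), so each is injective on its own interval.
The left piece maps (−∞, 6) onto (−∞, 24); the right piece maps [6, ∞) onto [24, ∞).
These images together cover ℝ, so φ is surjective.
Because the two images are disjoint, no x < 6 has φ(x) = φ(6), so we compute φ⁻¹(14): 14 lies in (−∞, 24), so solve 4x = 14: x = (14 − 0)/4 = 7/2.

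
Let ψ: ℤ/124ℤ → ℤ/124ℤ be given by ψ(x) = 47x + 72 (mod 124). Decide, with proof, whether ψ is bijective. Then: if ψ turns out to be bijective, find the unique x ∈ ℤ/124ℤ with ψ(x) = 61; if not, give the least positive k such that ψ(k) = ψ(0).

71

Suppose ψ(a) = ψ(b) in ℤ/124ℤ. Then 47a + 72 ≡ 47b + 72 (mod 124), hence 47(a − b) ≡ 0 (mod 124).
Since gcd(47, 124) = 1, 47 is invertible modulo 124, hence a − b ≡ 0 (mod 124), i.e. a = b.
We now compute 47⁻¹ mod 124 explicitly. Euclid's algorithm: 124 = 2·47 + 30, 47 = 1·30 + 17, 30 = 1·17 + 13, 17 = 1·13 + 4, 13 = 3·4 + 1; back-substituting gives 1 = 95·47 − 36·124, so 47⁻¹ ≡ 95 (mod 124).
For any y ∈ ℤ/124ℤ, x = 95(y − 72) mod 124 satisfies ψ(x) = 47·95(y − 72) + 72 ≡ y (since 47·95 ≡ 1 mod 124). So every y has a preimage.
Thus ψ is bijective.
Since ψ is bijective, we find ψ⁻¹(61): we need 47x ≡ 61 − 72 ≡ 113 (mod 124). Using 47⁻¹ = 95: x ≡ 95·113 = 10735 = 86·124 + 71, so x = 71.
Check: ψ(71) = 47·71 + 72 = 3409 = 27·124 + 61 ≡ 61 (mod 124).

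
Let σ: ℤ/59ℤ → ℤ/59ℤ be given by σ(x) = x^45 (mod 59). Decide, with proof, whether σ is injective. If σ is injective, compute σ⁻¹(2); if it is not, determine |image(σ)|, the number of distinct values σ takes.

Since 59 is prime, the nonzero elements of ℤ/59ℤ form a cyclic group of order 58.
As gcd(45, 58) = 1, raising to the 45th power is a bijection on this group: if a^45 ≡ b^45 then (ab^{−1})^45 = 1, and the only element of order dividing gcd(45, 58) = 1 is 1, so a = b.
With σ(0) = 0 this makes σ injective on all of ℤ/59ℤ, hence bijective (finite equal-size domain and codomain). In particular σ is injective.
Since σ is injective, we find the preimage of 2. The inverse of x ↦ x^45 on (ℤ/59ℤ)^× is x ↦ x^49, because 45·49 = 2205 = 38·58 + 1 ≡ 1 (mod 58) and x^{58} = 1 for x ≠ 0 (Fermat). So σ⁻¹(2) = 2^49 mod 59.
Repeated squaring mod 59: 2^1 ≡ 2, 2^2 ≡ 2² = 4, 2^4 ≡ 4² = 16, 2^8 ≡ 16² = 256 ≡ 20, 2^16 ≡ 20² = 400 ≡ 46, 2^32 ≡ 46² = 2116 ≡ 51. Since 49 = 32 + 16 + 1, 2^49 ≡ 51·46·2: 51·46 = 2346 ≡ 45, then 45·2 = 90 ≡ 31. So 2^49 ≡ 31 (mod 59).
Hence σ⁻¹(2) = 31.

31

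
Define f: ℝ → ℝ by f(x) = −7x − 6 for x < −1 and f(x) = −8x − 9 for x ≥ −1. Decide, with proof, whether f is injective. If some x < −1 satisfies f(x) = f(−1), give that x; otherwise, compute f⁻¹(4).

Both pieces are strictly decreasing (slopes −7 and −8), so each is injective on its own interval.
The left piece maps (−∞, −1) onto (1, ∞); the right piece maps [−1, ∞) onto (−∞, −1].
These images are disjoint, so no value is attained by both pieces. Therefore f is injective.
Because the two images are disjoint, no x < −1 has f(x) = f(−1), so we compute f⁻¹(4): 4 lies in (1, ∞), so solve −7x − 6 = 4: x = (4 + 6)/(−7) = −10/7.

-10/7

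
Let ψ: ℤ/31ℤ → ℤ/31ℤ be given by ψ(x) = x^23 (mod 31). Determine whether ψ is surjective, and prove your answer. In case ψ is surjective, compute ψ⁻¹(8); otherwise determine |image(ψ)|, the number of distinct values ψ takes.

2

Since 31 is prime, the nonzero elements of ℤ/31ℤ form a cyclic group of order 30.
As gcd(23, 30) = 1, raising to the 23rd power is a bijection on this group: if x_1^23 ≡ x_2^23 then (x_1x_2^{−1})^23 = 1, and the only element of order dividing gcd(23, 30) = 1 is 1, so x_1 = x_2.
With ψ(0) = 0 this makes ψ injective on all of ℤ/31ℤ, hence bijective (finite equal-size domain and codomain). In particular ψ is surjective.
Since ψ is surjective, we find the preimage of 8. The inverse of x ↦ x^23 on (ℤ/31ℤ)^× is x ↦ x^17, because 23·17 = 391 = 13·30 + 1 ≡ 1 (mod 30) and x^{30} = 1 for x ≠ 0 (Fermat). So ψ⁻¹(8) = 8^17 mod 31.
Repeated squaring mod 31: 8^1 ≡ 8, 8^2 ≡ 8² = 64 ≡ 2, 8^4 ≡ 2² = 4, 8^8 ≡ 4² = 16, 8^16 ≡ 16² = 256 ≡ 8. Since 17 = 16 + 1, 8^17 ≡ 8·8: 8·8 = 64 ≡ 2. So 8^17 ≡ 2 (mod 31).
Hence ψ⁻¹(8) = 2.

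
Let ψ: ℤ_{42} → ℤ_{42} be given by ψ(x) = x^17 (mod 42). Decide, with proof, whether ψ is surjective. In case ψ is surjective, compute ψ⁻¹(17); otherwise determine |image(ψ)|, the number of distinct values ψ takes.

5

Computing x^17 mod 42 for each x (by repeated squaring, reducing mod 42 at every step), the values ψ(0), ψ(1), …, ψ(41) are: 0, 1, 32, 33, 16, 17, 6, 7, 8, 39, 40, 23, 24, 13, 14, 15, 4, 5, 30, 31, 20, 21, 22, 11, 12, 37, 38, 27, 28, 29, 18, 19, 2, 3, 34, 35, 36, 25, 26, 9, 10, 41.
Every element of ℤ_{42} appears exactly once in this list, so ψ is a bijection, and in particular surjective.
Since ψ is surjective, we read off the preimage of 17 from the same table: ψ(5) = 17, so ψ⁻¹(17) = 5.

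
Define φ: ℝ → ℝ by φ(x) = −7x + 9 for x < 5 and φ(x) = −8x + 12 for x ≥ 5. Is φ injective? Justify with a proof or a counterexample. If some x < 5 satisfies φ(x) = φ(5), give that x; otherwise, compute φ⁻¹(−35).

47/8

Both pieces are strictly decreasing (slopes −7 and −8), so each is injective on its own interval.
The left piece maps (−∞, 5) onto (−26, ∞); the right piece maps [5, ∞) onto (−∞, −28].
These images are disjoint, so no value is attained by both pieces. Thus φ is injective.
Because the two images are disjoint, no x < 5 has φ(x) = φ(5), so we compute φ⁻¹(−35): −35 lies in (−∞, −28], so solve −8x + 12 = −35: x = (−35 − 12)/(−8) = 47/8.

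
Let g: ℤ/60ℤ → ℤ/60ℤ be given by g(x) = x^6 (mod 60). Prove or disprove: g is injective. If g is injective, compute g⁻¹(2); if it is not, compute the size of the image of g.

12

g(2): Repeated squaring mod 60: 2^1 ≡ 2, 2^2 ≡ 2² = 4, 2^4 ≡ 4² = 16. Since 6 = 4 + 2, 2^6 ≡ 16·4: 16·4 = 64 ≡ 4. So 2^6 ≡ 4 (mod 60).
g(8): Repeated squaring mod 60: 8^1 ≡ 8, 8^2 ≡ 8² = 64 ≡ 4, 8^4 ≡ 4² = 16. Since 6 = 4 + 2, 8^6 ≡ 16·4: 16·4 = 64 ≡ 4. So 8^6 ≡ 4 (mod 60).
So g(2) = g(8) = 4 while 2 ≠ 8, therefore g is not injective.
Since g is not injective, we determine |image(g)|. Computing x^6 mod 60 for each x (by repeated squaring, reducing mod 60 at every step), the values g(0), g(1), …, g(59) are: 0, 1, 4, 9, 16, 25, 36, 49, 4, 21, 40, 1, 24, 49, 16, 45, 16, 49, 24, 1, 40, 21, 4, 49, 36, 25, 16, 9, 4, 1, 0, 1, 4, 9, 16, 25, 36, 49, 4, 21, 40, 1, 24, 49, 16, 45, 16, 49, 24, 1, 40, 21, 4, 49, 36, 25, 16, 9, 4, 1.
The distinct values are {0, 1, 4, 9, 16, 21, 24, 25, 36, 40, 45, 49}; there are 12 of them.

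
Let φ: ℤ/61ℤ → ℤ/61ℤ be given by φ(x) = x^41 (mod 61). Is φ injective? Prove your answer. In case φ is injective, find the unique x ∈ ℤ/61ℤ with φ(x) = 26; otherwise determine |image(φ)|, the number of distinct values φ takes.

Since 61 is prime, the nonzero elements of ℤ/61ℤ form a cyclic group of order 60.
As gcd(41, 60) = 1, raising to the 41st power is a bijection on this group: if a^41 ≡ b^41 then (ab^{−1})^41 = 1, and the only element of order dividing gcd(41, 60) = 1 is 1, so a = b.
With φ(0) = 0 this makes φ injective on all of ℤ/61ℤ, hence bijective (finite equal-size domain and codomain). In particular φ is injective.
Since φ is injective, we find the preimage of 26. The inverse of x ↦ x^41 on (ℤ/61ℤ)^× is x ↦ x^41, because 41·41 = 1681 = 28·60 + 1 ≡ 1 (mod 60) and x^{60} = 1 for x ≠ 0 (Fermat). So φ⁻¹(26) = 26^41 mod 61.
Repeated squaring mod 61: 26^1 ≡ 26, 26^2 ≡ 26² = 676 ≡ 5, 26^4 ≡ 5² = 25, 26^8 ≡ 25² = 625 ≡ 15, 26^16 ≡ 15² = 225 ≡ 42, 26^32 ≡ 42² = 1764 ≡ 56. Since 41 = 32 + 8 + 1, 26^41 ≡ 56·15·26: 56·15 = 840 ≡ 47, then 47·26 = 1222 ≡ 2. So 26^41 ≡ 2 (mod 61).
Hence φ⁻¹(26) = 2.

2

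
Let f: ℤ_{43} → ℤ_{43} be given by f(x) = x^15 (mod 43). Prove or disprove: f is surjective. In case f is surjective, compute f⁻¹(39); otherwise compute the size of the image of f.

15

f(1) = 1^15 = 1.
f(6): Repeated squaring mod 43: 6^1 ≡ 6, 6^2 ≡ 6² = 36, 6^4 ≡ 36² = 1296 ≡ 6, 6^8 ≡ 6² = 36. Since 15 = 8 + 4 + 2 + 1, 6^15 ≡ 36·6·36·6: 36·6 = 216 ≡ 1, then 1·36 = 36, then 36·6 = 216 ≡ 1. So 6^15 ≡ 1 (mod 43).
So f(1) = f(6) = 1 while 1 ≠ 6, hence f is not injective.
A non-injective map from the 43-element set ℤ_{43} to itself takes at most 42 distinct values, so it cannot be surjective. Hence f is not surjective.
Since f is not surjective, we determine |image(f)|. Computing x^15 mod 43 for each x (by repeated squaring, reducing mod 43 at every step), the values f(0), f(1), …, f(42) are: 0, 1, 2, 22, 4, 8, 1, 42, 8, 11, 16, 11, 2, 35, 41, 4, 16, 16, 22, 39, 32, 21, 22, 11, 4, 21, 27, 27, 39, 2, 8, 41, 32, 27, 32, 35, 1, 42, 35, 39, 21, 41, 42.
The distinct values are {0, 1, 2, 4, 8, 11, 16, 21, 22, 27, 32, 35, 39, 41, 42}; there are 15 of them.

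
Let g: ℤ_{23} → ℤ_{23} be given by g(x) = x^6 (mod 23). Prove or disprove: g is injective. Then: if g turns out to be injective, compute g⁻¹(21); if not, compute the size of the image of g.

g(11): Repeated squaring mod 23: 11^1 ≡ 11, 11^2 ≡ 11² = 121 ≡ 6, 11^4 ≡ 6² = 36 ≡ 13. Since 6 = 4 + 2, 11^6 ≡ 13·6: 13·6 = 78 ≡ 9. So 11^6 ≡ 9 (mod 23).
g(12): Repeated squaring mod 23: 12^1 ≡ 12, 12^2 ≡ 12² = 144 ≡ 6, 12^4 ≡ 6² = 36 ≡ 13. Since 6 = 4 + 2, 12^6 ≡ 13·6: 13·6 = 78 ≡ 9. So 12^6 ≡ 9 (mod 23).
So g(11) = g(12) = 9 while 11 ≠ 12, so g is not injective.
Since g is not injective, we determine |image(g)|. Computing x^6 mod 23 for each x (by repeated squaring, reducing mod 23 at every step), the values g(0), g(1), …, g(22) are: 0, 1, 18, 16, 2, 8, 12, 4, 13, 3, 6, 9, 9, 6, 3, 13, 4, 12, 8, 2, 16, 18, 1.
The distinct values are {0, 1, 2, 3, 4, 6, 8, 9, 12, 13, 16, 18}; there are 12 of them.

12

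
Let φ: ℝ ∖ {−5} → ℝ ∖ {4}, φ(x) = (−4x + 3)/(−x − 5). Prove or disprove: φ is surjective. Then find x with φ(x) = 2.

For any y ≠ 4, solving y(−x − 5) = −4x + 3 for x gives a well-defined x ≠ −5. So φ is surjective.
Solving φ(x) = 2: cross-multiplying gives −4x + 3 = 2(−x − 5), which rearranges to −2x = −13, so x = 13/2.

13/2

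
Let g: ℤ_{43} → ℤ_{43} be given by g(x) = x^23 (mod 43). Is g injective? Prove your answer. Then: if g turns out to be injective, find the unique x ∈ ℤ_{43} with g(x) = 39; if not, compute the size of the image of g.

2

Since 43 is prime, the nonzero elements of ℤ_{43} form a cyclic group of order 42.
As gcd(23, 42) = 1, raising to the 23rd power is a bijection on this group: if u^23 ≡ v^23 then (uv^{−1})^23 = 1, and the only element of order dividing gcd(23, 42) = 1 is 1, so u = v.
With g(0) = 0 this makes g injective on all of ℤ_{43}, hence bijective (finite equal-size domain and codomain). In particular g is injective.
Since g is injective, we find the preimage of 39. The inverse of x ↦ x^23 on (ℤ_{43})^× is x ↦ x^11, because 23·11 = 253 = 6·42 + 1 ≡ 1 (mod 42) and x^{42} = 1 for x ≠ 0 (Fermat). So g⁻¹(39) = 39^11 mod 43.
Repeated squaring mod 43: 39^1 ≡ 39, 39^2 ≡ 39² = 1521 ≡ 16, 39^4 ≡ 16² = 256 ≡ 41, 39^8 ≡ 41² = 1681 ≡ 4. Since 11 = 8 + 2 + 1, 39^11 ≡ 4·16·39: 4·16 = 64 ≡ 21, then 21·39 = 819 ≡ 2. So 39^11 ≡ 2 (mod 43).
Hence g⁻¹(39) = 2.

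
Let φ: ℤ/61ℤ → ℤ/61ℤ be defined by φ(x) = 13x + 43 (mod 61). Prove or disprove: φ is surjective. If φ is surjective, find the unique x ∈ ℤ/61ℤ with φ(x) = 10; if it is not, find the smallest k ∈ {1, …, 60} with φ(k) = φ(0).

35

By definition, surjectivity means every element of the codomain has a preimage under φ.
Since gcd(13, 61) = 1, 13 is invertible modulo 61. Euclid's algorithm: 61 = 4·13 + 9, 13 = 1·9 + 4, 9 = 2·4 + 1; back-substituting gives 1 = 47·13 − 10·61, so 13⁻¹ ≡ 47 (mod 61).
For any y ∈ ℤ/61ℤ, x = 47(y − 43) mod 61 satisfies φ(x) = 13·47(y − 43) + 43 ≡ y (since 13·47 ≡ 1 mod 61). So every y has a preimage.
Hence φ is surjective.
Since φ is surjective, we find φ⁻¹(10): we need 13x ≡ 10 − 43 ≡ 28 (mod 61). Using 13⁻¹ = 47: x ≡ 47·28 = 1316 = 21·61 + 35, so x = 35.
Check: φ(35) = 13·35 + 43 = 498 = 8·61 + 10 ≡ 10 (mod 61).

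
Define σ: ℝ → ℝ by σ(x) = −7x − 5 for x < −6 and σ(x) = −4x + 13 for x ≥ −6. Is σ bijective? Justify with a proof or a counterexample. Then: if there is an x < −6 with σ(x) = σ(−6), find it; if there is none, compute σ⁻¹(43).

-48/7

Both pieces are strictly decreasing (slopes −7 and −4), so each is injective on its own interval.
The left piece maps (−∞, −6) onto (37, ∞); the right piece maps [−6, ∞) onto (−∞, 37].
Since 37 = 37, the images partition ℝ: σ is injective and surjective, hence bijective.
Because the two images are disjoint, no x < −6 has σ(x) = σ(−6), so we compute σ⁻¹(43): 43 lies in (37, ∞), so solve −7x − 5 = 43: x = (43 + 5)/(−7) = −48/7.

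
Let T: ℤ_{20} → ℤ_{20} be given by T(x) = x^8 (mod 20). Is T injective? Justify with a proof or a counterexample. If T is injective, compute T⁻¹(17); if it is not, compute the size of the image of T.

T(1) = 1^8 = 1.
T(3): Repeated squaring mod 20: 3^1 ≡ 3, 3^2 ≡ 3² = 9, 3^4 ≡ 9² = 81 ≡ 1, 3^8 ≡ 1² = 1. So 3^8 ≡ 1 (mod 20).
So T(1) = T(3) = 1 while 1 ≠ 3, thus T is not injective.
Since T is not injective, we determine |image(T)|. Computing x^8 mod 20 for each x (by repeated squaring, reducing mod 20 at every step), the values T(0), T(1), …, T(19) are: 0, 1, 16, 1, 16, 5, 16, 1, 16, 1, 0, 1, 16, 1, 16, 5, 16, 1, 16, 1.
The distinct values are {0, 1, 5, 16}; there are 4 of them.

4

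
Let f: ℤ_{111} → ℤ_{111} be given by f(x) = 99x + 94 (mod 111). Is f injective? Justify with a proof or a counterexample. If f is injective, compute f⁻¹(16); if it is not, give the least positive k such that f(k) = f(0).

We have gcd(99, 111) = 3 > 1. Taking a = 0 and b = 37: f(0) = 94 and f(37) = 99·37 + 94 = 3757 ≡ 94 (mod 111).
So f(0) = f(37) while 0 ≠ 37, therefore f is not injective.
Since f is not injective, we find the least positive k with f(k) = f(0): this means 99k ≡ 0 (mod 111), i.e. 111 ∣ 99k. Since gcd(99, 111) = 3, dividing through by 3 this holds exactly when 37 ∣ 33k, and as gcd(33, 37) = 1, exactly when 37 ∣ k.
The smallest positive such k is 37.

37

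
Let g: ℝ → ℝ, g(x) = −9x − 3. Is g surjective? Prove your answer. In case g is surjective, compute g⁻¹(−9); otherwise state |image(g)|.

2/3

Recall that surjectivity means every element of the codomain has a preimage under g.
For any y ∈ ℝ, x = (y + 3)/(−9) satisfies g(x) = y.
So g is surjective.
Since g is surjective, we compute g⁻¹(−9) = (−9 + 3)/(−9) = 2/3.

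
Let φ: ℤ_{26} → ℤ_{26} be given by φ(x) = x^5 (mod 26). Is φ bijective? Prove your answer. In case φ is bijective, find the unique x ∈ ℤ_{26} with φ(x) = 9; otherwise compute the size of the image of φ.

Computing x^5 mod 26 for each x (by repeated squaring, reducing mod 26 at every step), the values φ(0), φ(1), …, φ(25) are: 0, 1, 6, 9, 10, 5, 2, 11, 8, 3, 4, 7, 12, 13, 14, 19, 22, 23, 18, 15, 24, 21, 16, 17, 20, 25.
Every element of ℤ_{26} appears exactly once in this list, so φ is a bijection, and in particular bijective.
Since φ is bijective, we read off the preimage of 9 from the same table: φ(3) = 9, so φ⁻¹(9) = 3.

3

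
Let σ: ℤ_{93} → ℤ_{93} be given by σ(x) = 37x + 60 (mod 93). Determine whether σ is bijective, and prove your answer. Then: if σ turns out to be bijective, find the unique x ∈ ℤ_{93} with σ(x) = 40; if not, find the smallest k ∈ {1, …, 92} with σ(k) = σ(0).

7

If σ(u) = σ(v), then 37u ≡ 37v (mod 93). Because gcd(37, 93) = 1, we may cancel 37 to get u ≡ v (mod 93).
We now compute 37⁻¹ mod 93 explicitly. Euclid's algorithm: 93 = 2·37 + 19, 37 = 1·19 + 18, 19 = 1·18 + 1; back-substituting gives 1 = 88·37 − 35·93, so 37⁻¹ ≡ 88 (mod 93).
Then y ↦ 88(y − 60) is a two-sided inverse to σ, so every y ∈ ℤ_{93} has a preimage.
Therefore σ is bijective.
Since σ is bijective, we compute σ⁻¹(40): solve 37x + 60 ≡ 40 (mod 93), i.e. 37x ≡ 73 (mod 93).
Multiplying by 37⁻¹ = 88 gives x ≡ 88·73 = 6424 = 69·93 + 7 ≡ 7 (mod 93).
Check: σ(7) = 37·7 + 60 = 319 = 3·93 + 40 ≡ 40 (mod 93).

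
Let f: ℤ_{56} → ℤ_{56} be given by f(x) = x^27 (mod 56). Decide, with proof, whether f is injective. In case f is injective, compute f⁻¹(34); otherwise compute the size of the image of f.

f(2): Repeated squaring mod 56: 2^1 ≡ 2, 2^2 ≡ 2² = 4, 2^4 ≡ 4² = 16, 2^8 ≡ 16² = 256 ≡ 32, 2^16 ≡ 32² = 1024 ≡ 16. Since 27 = 16 + 8 + 2 + 1, 2^27 ≡ 16·32·4·2: 16·32 = 512 ≡ 8, then 8·4 = 32, then 32·2 = 64 ≡ 8. So 2^27 ≡ 8 (mod 56).
f(4): Repeated squaring mod 56: 4^1 ≡ 4, 4^2 ≡ 4² = 16, 4^4 ≡ 16² = 256 ≡ 32, 4^8 ≡ 32² = 1024 ≡ 16, 4^16 ≡ 16² = 256 ≡ 32. Since 27 = 16 + 8 + 2 + 1, 4^27 ≡ 32·16·16·4: 32·16 = 512 ≡ 8, then 8·16 = 128 ≡ 16, then 16·4 = 64 ≡ 8. So 4^27 ≡ 8 (mod 56).
So f(2) = f(4) = 8 while 2 ≠ 4, so f is not injective.
Since f is not injective, we determine |image(f)|. Computing x^27 mod 56 for each x (by repeated squaring, reducing mod 56 at every step), the values f(0), f(1), …, f(55) are: 0, 1, 8, 27, 8, 13, 48, 7, 8, 1, 48, 43, 48, 13, 0, 15, 8, 41, 8, 27, 48, 21, 8, 15, 48, 1, 48, 27, 0, 29, 8, 55, 8, 41, 48, 35, 8, 29, 48, 15, 48, 41, 0, 43, 8, 13, 8, 55, 48, 49, 8, 43, 48, 29, 48, 55.
The distinct values are {0, 1, 7, 8, 13, 15, 21, 27, 29, 35, 41, 43, 48, 49, 55}; there are 15 of them.

15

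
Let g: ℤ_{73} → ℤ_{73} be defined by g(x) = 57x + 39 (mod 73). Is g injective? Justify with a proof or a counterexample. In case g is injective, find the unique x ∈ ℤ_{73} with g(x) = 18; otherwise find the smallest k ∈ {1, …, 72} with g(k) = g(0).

Recall that g is injective if g(x_1) = g(x_2) implies x_1 = x_2.
If g(x_1) = g(x_2), then 57x_1 ≡ 57x_2 (mod 73). Because gcd(57, 73) = 1, we may cancel 57 to get x_1 ≡ x_2 (mod 73).
Hence g is injective.
We now compute 57⁻¹ mod 73 explicitly. Euclid's algorithm: 73 = 1·57 + 16, 57 = 3·16 + 9, 16 = 1·9 + 7, 9 = 1·7 + 2, 7 = 3·2 + 1; back-substituting gives 1 = 41·57 − 32·73, so 57⁻¹ ≡ 41 (mod 73).
Since g is injective, we compute g⁻¹(18): solve 57x + 39 ≡ 18 (mod 73), i.e. 57x ≡ 52 (mod 73).
Multiplying by 57⁻¹ = 41 gives x ≡ 41·52 = 2132 = 29·73 + 15 ≡ 15 (mod 73).
Check: g(15) = 57·15 + 39 = 894 = 12·73 + 18 ≡ 18 (mod 73).

15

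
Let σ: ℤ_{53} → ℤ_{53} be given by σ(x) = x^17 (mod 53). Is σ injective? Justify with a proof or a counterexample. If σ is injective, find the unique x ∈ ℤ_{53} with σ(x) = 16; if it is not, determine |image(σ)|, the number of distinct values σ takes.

Since 53 is prime, the nonzero elements of ℤ_{53} form a cyclic group of order 52.
As gcd(17, 52) = 1, raising to the 17th power is a bijection on this group: if u^17 ≡ v^17 then (uv^{−1})^17 = 1, and the only element of order dividing gcd(17, 52) = 1 is 1, so u = v.
With σ(0) = 0 this makes σ injective on all of ℤ_{53}, hence bijective (finite equal-size domain and codomain). In particular σ is injective.
Since σ is injective, we find the preimage of 16. The inverse of x ↦ x^17 on (ℤ_{53})^× is x ↦ x^49, because 17·49 = 833 = 16·52 + 1 ≡ 1 (mod 52) and x^{52} = 1 for x ≠ 0 (Fermat). So σ⁻¹(16) = 16^49 mod 53.
Repeated squaring mod 53: 16^1 ≡ 16, 16^2 ≡ 16² = 256 ≡ 44, 16^4 ≡ 44² = 1936 ≡ 28, 16^8 ≡ 28² = 784 ≡ 42, 16^16 ≡ 42² = 1764 ≡ 15, 16^32 ≡ 15² = 225 ≡ 13. Since 49 = 32 + 16 + 1, 16^49 ≡ 13·15·16: 13·15 = 195 ≡ 36, then 36·16 = 576 ≡ 46. So 16^49 ≡ 46 (mod 53).
Hence σ⁻¹(16) = 46.

46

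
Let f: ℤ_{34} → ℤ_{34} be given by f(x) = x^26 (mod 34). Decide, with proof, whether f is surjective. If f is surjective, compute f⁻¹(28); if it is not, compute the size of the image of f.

18

f(16): Repeated squaring mod 34: 16^1 ≡ 16, 16^2 ≡ 16² = 256 ≡ 18, 16^4 ≡ 18² = 324 ≡ 18, 16^8 ≡ 18² = 324 ≡ 18, 16^16 ≡ 18² = 324 ≡ 18. Since 26 = 16 + 8 + 2, 16^26 ≡ 18·18·18: 18·18 = 324 ≡ 18, then 18·18 = 324 ≡ 18. So 16^26 ≡ 18 (mod 34).
f(18): Repeated squaring mod 34: 18^1 ≡ 18, 18^2 ≡ 18² = 324 ≡ 18, 18^4 ≡ 18² = 324 ≡ 18, 18^8 ≡ 18² = 324 ≡ 18, 18^16 ≡ 18² = 324 ≡ 18. Since 26 = 16 + 8 + 2, 18^26 ≡ 18·18·18: 18·18 = 324 ≡ 18, then 18·18 = 324 ≡ 18. So 18^26 ≡ 18 (mod 34).
So f(16) = f(18) = 18 while 16 ≠ 18, hence f is not injective.
A non-injective map from the 34-element set ℤ_{34} to itself takes at most 33 distinct values, so it cannot be surjective. Therefore f is not surjective.
Since f is not surjective, we determine |image(f)|. Computing x^26 mod 34 for each x (by repeated squaring, reducing mod 34 at every step), the values f(0), f(1), …, f(33) are: 0, 1, 4, 25, 16, 9, 32, 19, 30, 13, 2, 15, 26, 33, 8, 21, 18, 17, 18, 21, 8, 33, 26, 15, 2, 13, 30, 19, 32, 9, 16, 25, 4, 1.
The distinct values are {0, 1, 2, 4, 8, 9, 13, 15, 16, 17, 18, 19, 21, 25, 26, 30, 32, 33}; there are 18 of them.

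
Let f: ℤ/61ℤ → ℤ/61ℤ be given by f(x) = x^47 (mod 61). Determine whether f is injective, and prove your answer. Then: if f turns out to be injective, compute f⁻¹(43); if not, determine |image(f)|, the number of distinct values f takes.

30

Since 61 is prime, the nonzero elements of ℤ/61ℤ form a cyclic group of order 60.
As gcd(47, 60) = 1, raising to the 47th power is a bijection on this group: if u^47 ≡ v^47 then (uv^{−1})^47 = 1, and the only element of order dividing gcd(47, 60) = 1 is 1, so u = v.
With f(0) = 0 this makes f injective on all of ℤ/61ℤ, hence bijective (finite equal-size domain and codomain). In particular f is injective.
Since f is injective, we find the preimage of 43. The inverse of x ↦ x^47 on (ℤ/61ℤ)^× is x ↦ x^23, because 47·23 = 1081 = 18·60 + 1 ≡ 1 (mod 60) and x^{60} = 1 for x ≠ 0 (Fermat). So f⁻¹(43) = 43^23 mod 61.
Repeated squaring mod 61: 43^1 ≡ 43, 43^2 ≡ 43² = 1849 ≡ 19, 43^4 ≡ 19² = 361 ≡ 56, 43^8 ≡ 56² = 3136 ≡ 25, 43^16 ≡ 25² = 625 ≡ 15. Since 23 = 16 + 4 + 2 + 1, 43^23 ≡ 15·56·19·43: 15·56 = 840 ≡ 47, then 47·19 = 893 ≡ 39, then 39·43 = 1677 ≡ 30. So 43^23 ≡ 30 (mod 61).
Hence f⁻¹(43) = 30.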